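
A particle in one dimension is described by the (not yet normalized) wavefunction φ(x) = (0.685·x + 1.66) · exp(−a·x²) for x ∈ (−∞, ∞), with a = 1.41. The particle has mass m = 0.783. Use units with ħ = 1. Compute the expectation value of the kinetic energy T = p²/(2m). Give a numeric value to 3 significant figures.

0.953

T = −(ħ²/2m) d²/dx², so ⟨T⟩ = −(ħ²/2m) ∫ φ*·φ'' dx / ∫|φ|² dx; with m = 0.783.
Expand each integrand as polynomial × e^(−2ax²) and use ∫x^(2j)·e^(−2ax²) dx = (2j−1)!!/(4a)^j · √(π/(2a)), odd powers → 0; here √(π/(2a)) = 1.0555. Differentiate with the product rule, d/dx e^(−ax²) = −2ax·e^(−ax²).
State is unnormalized: ∫|φ|² dx = 2.9963, and ∫φ*·(−ħ²/2m · φ'') dx = 2.8559, so ⟨T⟩ = 2.8559 / 2.9963.
⟨T⟩ = 0.95316.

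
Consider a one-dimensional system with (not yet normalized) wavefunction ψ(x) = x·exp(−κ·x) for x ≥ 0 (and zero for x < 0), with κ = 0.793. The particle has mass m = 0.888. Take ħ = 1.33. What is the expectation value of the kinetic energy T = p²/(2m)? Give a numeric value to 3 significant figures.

T = −(ħ²/2m) d²/dx², so ⟨T⟩ = −(ħ²/2m) ∫ ψ*·ψ'' dx / ∫|ψ|² dx; with m = 0.888.
Differentiate x·exp(−κ·x) with the product rule; every integrand then reduces to terms xʲ·e^(−2κx) on [0, ∞), with ∫₀^∞ xʲ·e^(−2κx) dx = j!/(2κ)^(j+1).
State is unnormalized: ∫|ψ|² dx = 0.50133, and ∫ψ*·(−ħ²/2m · ψ'') dx = 0.31400, so ⟨T⟩ = 0.31400 / 0.50133.
⟨T⟩ = 0.62634.

0.626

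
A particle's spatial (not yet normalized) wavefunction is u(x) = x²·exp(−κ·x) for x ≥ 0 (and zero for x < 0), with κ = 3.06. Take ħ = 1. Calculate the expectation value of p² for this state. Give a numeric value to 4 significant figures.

3.121

p² u = −ħ² d²u/dx²; ⟨p²⟩ = −ħ² ∫ u*·u'' dx / ∫|u|² dx.
Differentiate x²·exp(−κ·x) with the product rule; every integrand then reduces to terms xʲ·e^(−2κx) on [0, ∞), with ∫₀^∞ xʲ·e^(−2κx) dx = j!/(2κ)^(j+1).
State is unnormalized: ∫|u|² dx = 0.0027955, and ∫u*·(−ħ² u'') dx = 0.0087252, so ⟨p²⟩ = 0.0087252 / 0.0027955.
⟨p²⟩ = 3.1212.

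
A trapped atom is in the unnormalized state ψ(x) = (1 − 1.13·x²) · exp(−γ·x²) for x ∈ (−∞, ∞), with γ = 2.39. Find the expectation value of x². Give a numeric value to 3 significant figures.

⟨x²⟩ = ∫ x²·|ψ|² dx / ∫|ψ|² dx (integrals over the domain).
Expand each integrand as polynomial × e^(−2γx²) and use ∫x^(2j)·e^(−2γx²) dx = (2j−1)!!/(4γ)^j · √(π/(2γ)), odd powers → 0; here √(π/(2γ)) = 0.81070.
State is unnormalized: ∫|ψ|² dx = 0.65303, and ∫ψ*·x²·ψ dx = 0.042432, so ⟨x²⟩ = 0.042432 / 0.65303.
⟨x²⟩ = 0.064977.

0.0650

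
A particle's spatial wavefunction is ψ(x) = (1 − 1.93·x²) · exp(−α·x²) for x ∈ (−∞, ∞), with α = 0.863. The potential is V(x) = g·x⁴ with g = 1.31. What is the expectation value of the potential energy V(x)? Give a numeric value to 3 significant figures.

2.56

⟨V⟩ = ∫ V(x)·|ψ|² dx / ∫|ψ|² dx.
Expand each integrand as polynomial × e^(−2αx²) and use ∫x^(2j)·e^(−2αx²) dx = (2j−1)!!/(4α)^j · √(π/(2α)), odd powers → 0; here √(π/(2α)) = 1.3491.
State is unnormalized: ∫|ψ|² dx = 1.1057, and ∫ψ*·V(x)·ψ dx = 2.8252, so ⟨V⟩ = 2.8252 / 1.1057.
⟨V⟩ = 2.5551.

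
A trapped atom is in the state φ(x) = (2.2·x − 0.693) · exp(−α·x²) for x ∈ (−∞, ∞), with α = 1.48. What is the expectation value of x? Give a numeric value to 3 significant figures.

-0.397

⟨x⟩ = ∫ x·|φ|² dx / ∫|φ|² dx (integrals over the domain).
Expand each integrand as polynomial × e^(−2αx²) and use ∫x^(2j)·e^(−2αx²) dx = (2j−1)!!/(4α)^j · √(π/(2α)), odd powers → 0; here √(π/(2α)) = 1.0302.
State is unnormalized: ∫|φ|² dx = 1.3370, and ∫φ*·x·φ dx = -0.53063, so ⟨x⟩ = -0.53063 / 1.3370.
⟨x⟩ = -0.39687.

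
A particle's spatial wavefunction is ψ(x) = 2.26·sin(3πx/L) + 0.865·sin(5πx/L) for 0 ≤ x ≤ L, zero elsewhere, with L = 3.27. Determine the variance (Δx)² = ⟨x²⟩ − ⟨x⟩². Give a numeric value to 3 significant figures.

1.17

Compute ⟨x⟩ and ⟨x²⟩ separately, then (Δx)² = ⟨x²⟩ − ⟨x⟩².
On 0 ≤ x ≤ L (j ≠ l): ∫sin²(jπx/L) dx = L/2, ∫sin(jπx/L)·sin(lπx/L) dx = 0; diagonal moments ∫x·sin²(jπx/L) dx = L²/4, ∫x²·sin²(jπx/L) dx = L³·(1/6 − 1/(4j²π²)); cross terms ∫x·sin(jπx/L)·sin(lπx/L) dx = 0 for j + l even and −4jlL²/(π²(j² − l²)²) for j + l odd, ∫x²·sin(jπx/L)·sin(lπx/L) dx = (−1)^(j+l)·4jlL³/(π²(j² − l²)²); higher powers the same way via product-to-sum and parts.
Normalization: ∫|ψ|² dx = 9.5743.
⟨x⟩ = 1.6350 and ⟨x²⟩ = 3.8481.
(Δx)² = 3.8481 − (1.6350)² = 1.1749.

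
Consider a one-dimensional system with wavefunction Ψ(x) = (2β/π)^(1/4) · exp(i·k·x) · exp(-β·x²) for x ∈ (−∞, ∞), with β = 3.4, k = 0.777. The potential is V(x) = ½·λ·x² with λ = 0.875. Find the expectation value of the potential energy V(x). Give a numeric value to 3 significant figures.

0.0322

⟨V⟩ = ∫ V(x)·|Ψ|² dx.
Gaussian moments: ∫x^(2j)·e^(−2βx²) dx = (2j−1)!!/(4β)^j · √(π/(2β)), odd powers integrate to 0; here √(π/(2β)) = 0.67971.
⟨V⟩ = 0.032169.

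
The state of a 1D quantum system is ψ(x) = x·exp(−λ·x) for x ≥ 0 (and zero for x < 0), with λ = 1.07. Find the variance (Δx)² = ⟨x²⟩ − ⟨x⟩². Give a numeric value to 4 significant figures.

0.6551

Compute ⟨x⟩ and ⟨x²⟩ separately, then (Δx)² = ⟨x²⟩ − ⟨x⟩².
Every integrand reduces to terms xʲ·e^(−2λx) on [0, ∞); use ∫₀^∞ xʲ·e^(−2λx) dx = j!/(2λ)^(j+1).
Normalization: ∫|ψ|² dx = 0.20407.
⟨x⟩ = 1.4019 and ⟨x²⟩ = 2.6203.
(Δx)² = 2.6203 − (1.4019)² = 0.65508.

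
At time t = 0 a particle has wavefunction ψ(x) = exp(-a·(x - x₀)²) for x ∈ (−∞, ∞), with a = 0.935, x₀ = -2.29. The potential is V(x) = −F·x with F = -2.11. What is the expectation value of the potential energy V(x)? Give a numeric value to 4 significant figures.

-4.832

⟨V⟩ = ∫ V(x)·|ψ|² dx / ∫|ψ|² dx.
Gaussian moments (u = x − x₀): ∫u^(2j)·e^(−2au²) du = (2j−1)!!/(4a)^j · √(π/(2a)), odd powers integrate to 0; here √(π/(2a)) = 1.2961.
State is unnormalized: ∫|ψ|² dx = 1.2961, and ∫ψ*·V(x)·ψ dx = -6.2629, so ⟨V⟩ = -6.2629 / 1.2961.
⟨V⟩ = -4.8319.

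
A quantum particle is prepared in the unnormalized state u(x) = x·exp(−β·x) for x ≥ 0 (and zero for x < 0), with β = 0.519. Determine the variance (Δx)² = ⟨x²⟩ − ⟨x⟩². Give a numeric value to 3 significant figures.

2.78

Compute ⟨x⟩ and ⟨x²⟩ separately, then (Δx)² = ⟨x²⟩ − ⟨x⟩².
Every integrand reduces to terms xʲ·e^(−2βx) on [0, ∞); use ∫₀^∞ xʲ·e^(−2βx) dx = j!/(2β)^(j+1).
Normalization: ∫|u|² dx = 1.7883.
⟨x⟩ = 2.8902 and ⟨x²⟩ = 11.137.
(Δx)² = 11.137 − (2.8902)² = 2.7844.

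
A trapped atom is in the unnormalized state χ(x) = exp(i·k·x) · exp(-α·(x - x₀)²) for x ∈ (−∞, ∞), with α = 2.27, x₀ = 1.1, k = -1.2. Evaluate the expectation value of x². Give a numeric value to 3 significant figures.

⟨x²⟩ = ∫ x²·|χ|² dx / ∫|χ|² dx (integrals over the domain).
Gaussian moments (u = x − x₀): ∫u^(2j)·e^(−2αu²) du = (2j−1)!!/(4α)^j · √(π/(2α)), odd powers integrate to 0; here √(π/(2α)) = 0.83185.
State is unnormalized: ∫|χ|² dx = 0.83185, and ∫χ*·x²·χ dx = 1.0982, so ⟨x²⟩ = 1.0982 / 0.83185.
⟨x²⟩ = 1.3201.

1.32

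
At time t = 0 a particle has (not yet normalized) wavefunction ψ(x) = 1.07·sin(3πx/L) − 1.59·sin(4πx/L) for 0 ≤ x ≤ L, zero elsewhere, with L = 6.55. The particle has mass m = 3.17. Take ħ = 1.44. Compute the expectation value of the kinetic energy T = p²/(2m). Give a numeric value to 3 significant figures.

T = −(ħ²/2m) d²/dx², so ⟨T⟩ = −(ħ²/2m) ∫ ψ*·ψ'' dx / ∫|ψ|² dx; with m = 3.17.
d²/dx² sin(jπx/L) = −(jπ/L)²·sin(jπx/L); on 0 ≤ x ≤ L, ∫sin²(jπx/L) dx = L/2 and ∫sin(jπx/L)·sin(lπx/L) dx = 0 for j ≠ l, so only diagonal terms survive in ∫|ψ|² and ∫ψ·ψ″; ∫ψ·ψ′ dx = [ψ²/2] between the walls = 0.
State is unnormalized: ∫|ψ|² dx = 12.029, and ∫ψ*·(−ħ²/2m · ψ'') dx = 12.506, so ⟨T⟩ = 12.506 / 12.029.
⟨T⟩ = 1.0397.

1.04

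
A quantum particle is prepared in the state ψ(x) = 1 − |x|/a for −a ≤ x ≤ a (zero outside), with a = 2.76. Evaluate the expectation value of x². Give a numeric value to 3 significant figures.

0.762

⟨x²⟩ = ∫ x²·|ψ|² dx / ∫|ψ|² dx (integrals over the domain).
ψ is even, so ∫ over [−a, a] = 2∫₀ᵃ with ψ = 1 − x/a there: ∫₀ᵃ (1 − x/a)² dx = a/3, ∫₀ᵃ x²(1 − x/a)² dx = a³/30, ∫₀ᵃ x⁴(1 − x/a)² dx = a⁵/105.
State is unnormalized: ∫|ψ|² dx = 1.8400, and ∫ψ*·x²·ψ dx = 1.4016, so ⟨x²⟩ = 1.4016 / 1.8400.
⟨x²⟩ = 0.76176.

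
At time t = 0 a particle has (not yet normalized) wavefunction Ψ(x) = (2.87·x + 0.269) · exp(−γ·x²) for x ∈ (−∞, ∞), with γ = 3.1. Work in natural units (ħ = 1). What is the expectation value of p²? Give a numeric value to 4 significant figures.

p² Ψ = −ħ² d²Ψ/dx²; ⟨p²⟩ = −ħ² ∫ Ψ*·Ψ'' dx / ∫|Ψ|² dx.
Expand each integrand as polynomial × e^(−2γx²) and use ∫x^(2j)·e^(−2γx²) dx = (2j−1)!!/(4γ)^j · √(π/(2γ)), odd powers → 0; here √(π/(2γ)) = 0.71183. Differentiate with the product rule, d/dx e^(−γx²) = −2γx·e^(−γx²).
State is unnormalized: ∫|Ψ|² dx = 0.52436, and ∫Ψ*·(−ħ² Ψ'') dx = 4.5572, so ⟨p²⟩ = 4.5572 / 0.52436.
⟨p²⟩ = 8.6910.

8.691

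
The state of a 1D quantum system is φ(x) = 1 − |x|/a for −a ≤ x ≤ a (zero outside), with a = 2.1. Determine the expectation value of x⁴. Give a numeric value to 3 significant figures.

⟨x⁴⟩ = ∫ x⁴·|φ|² dx / ∫|φ|² dx (integrals over the domain).
φ is even, so ∫ over [−a, a] = 2∫₀ᵃ with φ = 1 − x/a there: ∫₀ᵃ (1 − x/a)² dx = a/3, ∫₀ᵃ x²(1 − x/a)² dx = a³/30, ∫₀ᵃ x⁴(1 − x/a)² dx = a⁵/105.
State is unnormalized: ∫|φ|² dx = 1.4000, and ∫φ*·x⁴·φ dx = 0.77792, so ⟨x⁴⟩ = 0.77792 / 1.4000.
⟨x⁴⟩ = 0.55566.

0.556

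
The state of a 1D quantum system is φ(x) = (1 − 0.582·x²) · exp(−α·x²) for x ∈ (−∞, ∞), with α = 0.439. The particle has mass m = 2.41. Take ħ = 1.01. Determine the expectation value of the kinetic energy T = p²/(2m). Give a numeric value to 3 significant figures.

0.339

T = −(ħ²/2m) d²/dx², so ⟨T⟩ = −(ħ²/2m) ∫ φ*·φ'' dx / ∫|φ|² dx; with m = 2.41.
Expand each integrand as polynomial × e^(−2αx²) and use ∫x^(2j)·e^(−2αx²) dx = (2j−1)!!/(4α)^j · √(π/(2α)), odd powers → 0; here √(π/(2α)) = 1.8916. Differentiate with the product rule, d/dx e^(−αx²) = −2αx·e^(−αx²).
State is unnormalized: ∫|φ|² dx = 1.2611, and ∫φ*·(−ħ²/2m · φ'') dx = 0.42738, so ⟨T⟩ = 0.42738 / 1.2611.
⟨T⟩ = 0.33890.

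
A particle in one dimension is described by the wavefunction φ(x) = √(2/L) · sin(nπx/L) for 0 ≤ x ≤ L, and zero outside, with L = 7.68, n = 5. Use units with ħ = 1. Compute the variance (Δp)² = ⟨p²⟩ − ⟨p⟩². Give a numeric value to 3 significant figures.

Compute ⟨p⟩ and ⟨p²⟩ separately; (Δp)² = ⟨p²⟩ − ⟨p⟩².
d/dx sin(nπx/L) = (nπ/L)·cos(nπx/L) and d²/dx² sin(nπx/L) = −(nπ/L)²·sin(nπx/L); on 0 ≤ x ≤ L, ∫sin²(nπx/L) dx = L/2 and ∫sin(nπx/L)·cos(nπx/L) dx = 0.
⟨p⟩ = 0.0000 and ⟨p²⟩ = 4.1833.
(Δp)² = 4.1833 − (0.0000)² = 4.1833.

4.18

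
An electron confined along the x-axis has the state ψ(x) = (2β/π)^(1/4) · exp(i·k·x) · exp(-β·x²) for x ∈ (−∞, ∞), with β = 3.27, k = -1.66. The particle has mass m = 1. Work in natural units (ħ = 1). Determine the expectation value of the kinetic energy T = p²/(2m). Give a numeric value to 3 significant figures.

3.01

T = −(ħ²/2m) d²/dx², so ⟨T⟩ = −(ħ²/2m) ∫ ψ*·ψ'' dx; with m = 1.
Gaussian moments: ∫x^(2j)·e^(−2βx²) dx = (2j−1)!!/(4β)^j · √(π/(2β)), odd powers integrate to 0; here √(π/(2β)) = 0.69308. Derivatives: ψ′ = (ik − 2βx)·ψ, ψ″ = ((ik − 2βx)² − 2β)·ψ; the odd-in-x pieces drop out.
⟨T⟩ = 3.0128.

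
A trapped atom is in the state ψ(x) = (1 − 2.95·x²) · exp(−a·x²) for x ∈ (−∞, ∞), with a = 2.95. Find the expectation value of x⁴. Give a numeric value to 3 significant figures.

0.0215

⟨x⁴⟩ = ∫ x⁴·|ψ|² dx / ∫|ψ|² dx (integrals over the domain).
Expand each integrand as polynomial × e^(−2ax²) and use ∫x^(2j)·e^(−2ax²) dx = (2j−1)!!/(4a)^j · √(π/(2a)), odd powers → 0; here √(π/(2a)) = 0.72971.
State is unnormalized: ∫|ψ|² dx = 0.50167, and ∫ψ*·x⁴·ψ dx = 0.010809, so ⟨x⁴⟩ = 0.010809 / 0.50167.
⟨x⁴⟩ = 0.021546.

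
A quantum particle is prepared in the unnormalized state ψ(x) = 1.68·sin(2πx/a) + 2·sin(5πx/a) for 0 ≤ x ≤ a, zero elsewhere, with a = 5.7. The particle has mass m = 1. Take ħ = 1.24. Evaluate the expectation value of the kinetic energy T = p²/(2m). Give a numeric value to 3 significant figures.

3.81

T = −(ħ²/2m) d²/dx², so ⟨T⟩ = −(ħ²/2m) ∫ ψ*·ψ'' dx / ∫|ψ|² dx; with m = 1.
d²/dx² sin(jπx/a) = −(jπ/a)²·sin(jπx/a); on 0 ≤ x ≤ a, ∫sin²(jπx/a) dx = a/2 and ∫sin(jπx/a)·sin(lπx/a) dx = 0 for j ≠ l, so only diagonal terms survive in ∫|ψ|² and ∫ψ·ψ″; ∫ψ·ψ′ dx = [ψ²/2] between the walls = 0.
State is unnormalized: ∫|ψ|² dx = 19.444, and ∫ψ*·(−ħ²/2m · ψ'') dx = 74.073, so ⟨T⟩ = 74.073 / 19.444.
⟨T⟩ = 3.8096.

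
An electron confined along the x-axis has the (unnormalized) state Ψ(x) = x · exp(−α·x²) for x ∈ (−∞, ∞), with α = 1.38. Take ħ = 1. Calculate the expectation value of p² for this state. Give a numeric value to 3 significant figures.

4.14

p² Ψ = −ħ² d²Ψ/dx²; ⟨p²⟩ = −ħ² ∫ Ψ*·Ψ'' dx / ∫|Ψ|² dx.
Expand each integrand as polynomial × e^(−2αx²) and use ∫x^(2j)·e^(−2αx²) dx = (2j−1)!!/(4α)^j · √(π/(2α)), odd powers → 0; here √(π/(2α)) = 1.0669. Differentiate with the product rule, d/dx e^(−αx²) = −2αx·e^(−αx²).
State is unnormalized: ∫|Ψ|² dx = 0.19328, and ∫Ψ*·(−ħ² Ψ'') dx = 0.80017, so ⟨p²⟩ = 0.80017 / 0.19328.
⟨p²⟩ = 4.1400.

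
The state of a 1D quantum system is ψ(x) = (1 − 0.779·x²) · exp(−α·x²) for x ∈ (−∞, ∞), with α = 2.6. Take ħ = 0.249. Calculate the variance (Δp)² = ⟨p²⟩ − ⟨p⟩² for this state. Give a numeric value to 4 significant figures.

Compute ⟨p⟩ and ⟨p²⟩ separately; (Δp)² = ⟨p²⟩ − ⟨p⟩².
Expand each integrand as polynomial × e^(−2αx²) and use ∫x^(2j)·e^(−2αx²) dx = (2j−1)!!/(4α)^j · √(π/(2α)), odd powers → 0; here √(π/(2α)) = 0.77727. Differentiate with the product rule, d/dx e^(−αx²) = −2αx·e^(−αx²).
Normalization: ∫|ψ|² dx = 0.67391.
⟨p⟩ = 0.0000 and ⟨p²⟩ = 0.22108.
(Δp)² = 0.22108 − (0.0000)² = 0.22108.

0.2211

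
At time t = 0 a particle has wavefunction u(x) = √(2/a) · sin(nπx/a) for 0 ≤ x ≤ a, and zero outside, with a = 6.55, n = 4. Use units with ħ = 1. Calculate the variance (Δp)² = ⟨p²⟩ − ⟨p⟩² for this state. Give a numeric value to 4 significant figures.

Compute ⟨p⟩ and ⟨p²⟩ separately; (Δp)² = ⟨p²⟩ − ⟨p⟩².
d/dx sin(nπx/a) = (nπ/a)·cos(nπx/a) and d²/dx² sin(nπx/a) = −(nπ/a)²·sin(nπx/a); on 0 ≤ x ≤ a, ∫sin²(nπx/a) dx = a/2 and ∫sin(nπx/a)·cos(nπx/a) dx = 0.
⟨p⟩ = 0.0000 and ⟨p²⟩ = 3.6808.
(Δp)² = 3.6808 − (0.0000)² = 3.6808.

3.681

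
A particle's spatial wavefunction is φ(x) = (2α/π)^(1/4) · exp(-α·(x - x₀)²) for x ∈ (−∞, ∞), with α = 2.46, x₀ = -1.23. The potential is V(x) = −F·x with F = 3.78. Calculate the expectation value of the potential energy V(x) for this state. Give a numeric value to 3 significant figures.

⟨V⟩ = ∫ V(x)·|φ|² dx.
Gaussian moments (u = x − x₀): ∫u^(2j)·e^(−2αu²) du = (2j−1)!!/(4α)^j · √(π/(2α)), odd powers integrate to 0; here √(π/(2α)) = 0.79908.
⟨V⟩ = 4.6494.

4.65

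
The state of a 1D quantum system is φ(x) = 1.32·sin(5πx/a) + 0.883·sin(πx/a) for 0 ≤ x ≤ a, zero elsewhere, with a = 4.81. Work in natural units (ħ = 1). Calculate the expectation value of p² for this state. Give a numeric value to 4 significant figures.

p² φ = −ħ² d²φ/dx²; ⟨p²⟩ = −ħ² ∫ φ*·φ'' dx / ∫|φ|² dx.
d²/dx² sin(jπx/a) = −(jπ/a)²·sin(jπx/a); on 0 ≤ x ≤ a, ∫sin²(jπx/a) dx = a/2 and ∫sin(jπx/a)·sin(lπx/a) dx = 0 for j ≠ l, so only diagonal terms survive in ∫|φ|² and ∫φ·φ″; ∫φ·φ′ dx = [φ²/2] between the walls = 0.
State is unnormalized: ∫|φ|² dx = 6.0656, and ∫φ*·(−ħ² φ'') dx = 45.490, so ⟨p²⟩ = 45.490 / 6.0656.
⟨p²⟩ = 7.4997.

7.500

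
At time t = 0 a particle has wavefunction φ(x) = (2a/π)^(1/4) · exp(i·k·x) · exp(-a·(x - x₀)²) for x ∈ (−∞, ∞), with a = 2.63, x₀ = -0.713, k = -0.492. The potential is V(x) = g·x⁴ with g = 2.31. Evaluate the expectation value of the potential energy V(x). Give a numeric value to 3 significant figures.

⟨V⟩ = ∫ V(x)·|φ|² dx.
Gaussian moments (u = x − x₀): ∫u^(2j)·e^(−2au²) du = (2j−1)!!/(4a)^j · √(π/(2a)), odd powers integrate to 0; here √(π/(2a)) = 0.77283.
⟨V⟩ = 1.3294.

1.33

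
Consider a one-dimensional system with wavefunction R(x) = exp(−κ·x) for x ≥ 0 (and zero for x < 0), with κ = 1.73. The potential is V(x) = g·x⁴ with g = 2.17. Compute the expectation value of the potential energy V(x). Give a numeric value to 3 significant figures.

0.363

⟨V⟩ = ∫ V(x)·|R|² dx / ∫|R|² dx.
Every integrand reduces to terms xʲ·e^(−2κx) on [0, ∞); use ∫₀^∞ xʲ·e^(−2κx) dx = j!/(2κ)^(j+1).
State is unnormalized: ∫|R|² dx = 0.28902, and ∫R*·V(x)·R dx = 0.10502, so ⟨V⟩ = 0.10502 / 0.28902.
⟨V⟩ = 0.36338.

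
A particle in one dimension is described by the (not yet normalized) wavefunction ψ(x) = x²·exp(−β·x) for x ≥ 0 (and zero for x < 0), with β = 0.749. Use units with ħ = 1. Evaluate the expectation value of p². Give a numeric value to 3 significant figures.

0.187

p² ψ = −ħ² d²ψ/dx²; ⟨p²⟩ = −ħ² ∫ ψ*·ψ'' dx / ∫|ψ|² dx.
Differentiate x²·exp(−β·x) with the product rule; every integrand then reduces to terms xʲ·e^(−2βx) on [0, ∞), with ∫₀^∞ xʲ·e^(−2βx) dx = j!/(2β)^(j+1).
State is unnormalized: ∫|ψ|² dx = 3.1816, and ∫ψ*·(−ħ² ψ'') dx = 0.59497, so ⟨p²⟩ = 0.59497 / 3.1816.
⟨p²⟩ = 0.18700.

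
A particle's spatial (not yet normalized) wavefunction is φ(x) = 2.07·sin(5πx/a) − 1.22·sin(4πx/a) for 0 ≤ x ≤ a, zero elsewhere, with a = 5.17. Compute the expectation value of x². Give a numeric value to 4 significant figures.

13.53

⟨x²⟩ = ∫ x²·|φ|² dx / ∫|φ|² dx (integrals over the domain).
On 0 ≤ x ≤ a (j ≠ l): ∫sin²(jπx/a) dx = a/2, ∫sin(jπx/a)·sin(lπx/a) dx = 0; diagonal moments ∫x·sin²(jπx/a) dx = a²/4, ∫x²·sin²(jπx/a) dx = a³·(1/6 − 1/(4j²π²)); cross terms ∫x·sin(jπx/a)·sin(lπx/a) dx = 0 for j + l even and −4jla²/(π²(j² − l²)²) for j + l odd, ∫x²·sin(jπx/a)·sin(lπx/a) dx = (−1)^(j+l)·4jla³/(π²(j² − l²)²); higher powers the same way via product-to-sum and parts.
State is unnormalized: ∫|φ|² dx = 14.924, and ∫φ*·x²·φ dx = 201.89, so ⟨x²⟩ = 201.89 / 14.924.
⟨x²⟩ = 13.528.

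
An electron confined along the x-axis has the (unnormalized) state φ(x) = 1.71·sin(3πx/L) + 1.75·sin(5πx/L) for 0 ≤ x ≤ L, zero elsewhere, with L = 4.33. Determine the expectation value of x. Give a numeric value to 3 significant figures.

⟨x⟩ = ∫ x·|φ|² dx / ∫|φ|² dx (integrals over the domain).
On 0 ≤ x ≤ L (j ≠ l): ∫sin²(jπx/L) dx = L/2, ∫sin(jπx/L)·sin(lπx/L) dx = 0; diagonal moments ∫x·sin²(jπx/L) dx = L²/4, ∫x²·sin²(jπx/L) dx = L³·(1/6 − 1/(4j²π²)); cross terms ∫x·sin(jπx/L)·sin(lπx/L) dx = 0 for j + l even and −4jlL²/(π²(j² − l²)²) for j + l odd, ∫x²·sin(jπx/L)·sin(lπx/L) dx = (−1)^(j+l)·4jlL³/(π²(j² − l²)²); higher powers the same way via product-to-sum and parts.
State is unnormalized: ∫|φ|² dx = 12.961, and ∫φ*·x·φ dx = 28.061, so ⟨x⟩ = 28.061 / 12.961.
⟨x⟩ = 2.1650.

2.17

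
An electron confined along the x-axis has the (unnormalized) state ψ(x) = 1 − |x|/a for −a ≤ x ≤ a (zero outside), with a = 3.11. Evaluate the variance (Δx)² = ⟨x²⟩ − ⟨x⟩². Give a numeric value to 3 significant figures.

Compute ⟨x⟩ and ⟨x²⟩ separately, then (Δx)² = ⟨x²⟩ − ⟨x⟩².
ψ is even, so ∫ over [−a, a] = 2∫₀ᵃ with ψ = 1 − x/a there: ∫₀ᵃ (1 − x/a)² dx = a/3, ∫₀ᵃ x²(1 − x/a)² dx = a³/30, ∫₀ᵃ x⁴(1 − x/a)² dx = a⁵/105.
Normalization: ∫|ψ|² dx = 2.0733.
⟨x⟩ = 0.0000 and ⟨x²⟩ = 0.96721.
(Δx)² = 0.96721 − (0.0000)² = 0.96721.

0.967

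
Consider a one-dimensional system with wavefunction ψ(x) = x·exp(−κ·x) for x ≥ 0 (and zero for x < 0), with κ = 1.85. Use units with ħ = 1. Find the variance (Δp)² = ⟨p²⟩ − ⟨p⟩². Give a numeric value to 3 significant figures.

3.42

Compute ⟨p⟩ and ⟨p²⟩ separately; (Δp)² = ⟨p²⟩ − ⟨p⟩².
Differentiate x·exp(−κ·x) with the product rule; every integrand then reduces to terms xʲ·e^(−2κx) on [0, ∞), with ∫₀^∞ xʲ·e^(−2κx) dx = j!/(2κ)^(j+1).
Normalization: ∫|ψ|² dx = 0.039484.
⟨p⟩ = 0.0000 and ⟨p²⟩ = 3.4225.
(Δp)² = 3.4225 − (0.0000)² = 3.4225.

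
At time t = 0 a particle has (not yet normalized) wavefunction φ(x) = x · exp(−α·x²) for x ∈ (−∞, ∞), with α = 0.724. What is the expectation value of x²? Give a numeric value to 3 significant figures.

⟨x²⟩ = ∫ x²·|φ|² dx / ∫|φ|² dx (integrals over the domain).
Expand each integrand as polynomial × e^(−2αx²) and use ∫x^(2j)·e^(−2αx²) dx = (2j−1)!!/(4α)^j · √(π/(2α)), odd powers → 0; here √(π/(2α)) = 1.4730.
State is unnormalized: ∫|φ|² dx = 0.50862, and ∫φ*·x²·φ dx = 0.52688, so ⟨x²⟩ = 0.52688 / 0.50862.
⟨x²⟩ = 1.0359.

1.04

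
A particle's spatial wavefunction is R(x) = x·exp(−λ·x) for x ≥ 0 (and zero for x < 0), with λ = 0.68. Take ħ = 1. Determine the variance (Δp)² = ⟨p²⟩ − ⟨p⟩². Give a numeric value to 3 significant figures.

0.462

Compute ⟨p⟩ and ⟨p²⟩ separately; (Δp)² = ⟨p²⟩ − ⟨p⟩².
Differentiate x·exp(−λ·x) with the product rule; every integrand then reduces to terms xʲ·e^(−2λx) on [0, ∞), with ∫₀^∞ xʲ·e^(−2λx) dx = j!/(2λ)^(j+1).
Normalization: ∫|R|² dx = 0.79508.
⟨p⟩ = 0.0000 and ⟨p²⟩ = 0.46240.
(Δp)² = 0.46240 − (0.0000)² = 0.46240.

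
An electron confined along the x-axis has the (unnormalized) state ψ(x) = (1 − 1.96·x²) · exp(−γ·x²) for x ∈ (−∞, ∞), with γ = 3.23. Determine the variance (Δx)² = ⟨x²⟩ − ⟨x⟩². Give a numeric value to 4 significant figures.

Compute ⟨x⟩ and ⟨x²⟩ separately, then (Δx)² = ⟨x²⟩ − ⟨x⟩².
Expand each integrand as polynomial × e^(−2γx²) and use ∫x^(2j)·e^(−2γx²) dx = (2j−1)!!/(4γ)^j · √(π/(2γ)), odd powers → 0; here √(π/(2γ)) = 0.69736.
Normalization: ∫|ψ|² dx = 0.53393.
⟨x⟩ = 0.0000 and ⟨x²⟩ = 0.043974.
(Δx)² = 0.043974 − (0.0000)² = 0.043974.

0.04397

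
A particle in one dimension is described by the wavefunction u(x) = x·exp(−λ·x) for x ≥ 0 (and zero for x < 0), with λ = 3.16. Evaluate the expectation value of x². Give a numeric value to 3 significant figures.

0.300

⟨x²⟩ = ∫ x²·|u|² dx / ∫|u|² dx (integrals over the domain).
Every integrand reduces to terms xʲ·e^(−2λx) on [0, ∞); use ∫₀^∞ xʲ·e^(−2λx) dx = j!/(2λ)^(j+1).
State is unnormalized: ∫|u|² dx = 0.0079228, and ∫u*·x²·u dx = 0.0023803, so ⟨x²⟩ = 0.0023803 / 0.0079228.
⟨x²⟩ = 0.30043.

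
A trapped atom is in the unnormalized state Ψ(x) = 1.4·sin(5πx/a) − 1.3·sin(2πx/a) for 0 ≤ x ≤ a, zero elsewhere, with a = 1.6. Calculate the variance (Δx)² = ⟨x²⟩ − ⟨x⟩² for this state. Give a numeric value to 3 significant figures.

Compute ⟨x⟩ and ⟨x²⟩ separately, then (Δx)² = ⟨x²⟩ − ⟨x⟩².
On 0 ≤ x ≤ a (j ≠ l): ∫sin²(jπx/a) dx = a/2, ∫sin(jπx/a)·sin(lπx/a) dx = 0; diagonal moments ∫x·sin²(jπx/a) dx = a²/4, ∫x²·sin²(jπx/a) dx = a³·(1/6 − 1/(4j²π²)); cross terms ∫x·sin(jπx/a)·sin(lπx/a) dx = 0 for j + l even and −4jla²/(π²(j² − l²)²) for j + l odd, ∫x²·sin(jπx/a)·sin(lπx/a) dx = (−1)^(j+l)·4jla³/(π²(j² − l²)²); higher powers the same way via product-to-sum and parts.
Normalization: ∫|Ψ|² dx = 2.9200.
⟨x⟩ = 0.82933 and ⟨x²⟩ = 0.88246.
(Δx)² = 0.88246 − (0.82933)² = 0.19468.

0.195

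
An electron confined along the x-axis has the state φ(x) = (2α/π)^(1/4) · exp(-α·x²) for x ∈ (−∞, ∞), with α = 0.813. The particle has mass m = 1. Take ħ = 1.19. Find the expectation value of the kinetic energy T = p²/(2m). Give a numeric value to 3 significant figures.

T = −(ħ²/2m) d²/dx², so ⟨T⟩ = −(ħ²/2m) ∫ φ*·φ'' dx; with m = 1.
Gaussian moments: ∫x^(2j)·e^(−2αx²) dx = (2j−1)!!/(4α)^j · √(π/(2α)), odd powers integrate to 0; here √(π/(2α)) = 1.3900. Derivatives: d/dx e^(−αx²) = −2αx·e^(−αx²), d²/dx² e^(−αx²) = (4α²x² − 2α)·e^(−αx²).
⟨T⟩ = 0.57564.

0.576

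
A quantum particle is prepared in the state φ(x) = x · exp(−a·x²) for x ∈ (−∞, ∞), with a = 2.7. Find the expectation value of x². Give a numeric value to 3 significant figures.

⟨x²⟩ = ∫ x²·|φ|² dx / ∫|φ|² dx (integrals over the domain).
Expand each integrand as polynomial × e^(−2ax²) and use ∫x^(2j)·e^(−2ax²) dx = (2j−1)!!/(4a)^j · √(π/(2a)), odd powers → 0; here √(π/(2a)) = 0.76274.
State is unnormalized: ∫|φ|² dx = 0.070624, and ∫φ*·x²·φ dx = 0.019618, so ⟨x²⟩ = 0.019618 / 0.070624.
⟨x²⟩ = 0.27778.

0.278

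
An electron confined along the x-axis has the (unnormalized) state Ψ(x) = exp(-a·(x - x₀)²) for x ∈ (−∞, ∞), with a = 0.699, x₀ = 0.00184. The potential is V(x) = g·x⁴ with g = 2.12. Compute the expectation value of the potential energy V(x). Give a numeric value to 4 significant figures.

⟨V⟩ = ∫ V(x)·|Ψ|² dx / ∫|Ψ|² dx.
Gaussian moments (u = x − x₀): ∫u^(2j)·e^(−2au²) du = (2j−1)!!/(4a)^j · √(π/(2a)), odd powers integrate to 0; here √(π/(2a)) = 1.4991.
State is unnormalized: ∫|Ψ|² dx = 1.4991, and ∫Ψ*·V(x)·Ψ dx = 1.2196, so ⟨V⟩ = 1.2196 / 1.4991.
⟨V⟩ = 0.81356.

0.8136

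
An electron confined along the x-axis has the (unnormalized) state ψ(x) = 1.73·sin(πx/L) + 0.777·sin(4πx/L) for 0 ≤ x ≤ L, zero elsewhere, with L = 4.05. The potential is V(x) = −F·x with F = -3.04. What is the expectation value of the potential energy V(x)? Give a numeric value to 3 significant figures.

6.02

⟨V⟩ = ∫ V(x)·|ψ|² dx / ∫|ψ|² dx.
On 0 ≤ x ≤ L (j ≠ l): ∫sin²(jπx/L) dx = L/2, ∫sin(jπx/L)·sin(lπx/L) dx = 0; diagonal moments ∫x·sin²(jπx/L) dx = L²/4, ∫x²·sin²(jπx/L) dx = L³·(1/6 − 1/(4j²π²)); cross terms ∫x·sin(jπx/L)·sin(lπx/L) dx = 0 for j + l even and −4jlL²/(π²(j² − l²)²) for j + l odd, ∫x²·sin(jπx/L)·sin(lπx/L) dx = (−1)^(j+l)·4jlL³/(π²(j² − l²)²); higher powers the same way via product-to-sum and parts.
State is unnormalized: ∫|ψ|² dx = 7.2832, and ∫ψ*·V(x)·ψ dx = 43.869, so ⟨V⟩ = 43.869 / 7.2832.
⟨V⟩ = 6.0234.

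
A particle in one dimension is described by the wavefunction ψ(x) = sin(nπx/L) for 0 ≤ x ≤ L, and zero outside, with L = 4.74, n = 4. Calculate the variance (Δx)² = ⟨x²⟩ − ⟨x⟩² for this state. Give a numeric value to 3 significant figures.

1.80

Compute ⟨x⟩ and ⟨x²⟩ separately, then (Δx)² = ⟨x²⟩ − ⟨x⟩².
With sin²θ = (1 − cos2θ)/2 on 0 ≤ x ≤ L: ∫sin²(nπx/L) dx = L/2, ∫x·sin²(nπx/L) dx = L²/4, ∫x²·sin²(nπx/L) dx = L³·(1/6 − 1/(4n²π²)); higher powers xᵏ the same way, integrating xᵏ·cos(2nπx/L) by parts.
Normalization: ∫|ψ|² dx = 2.3700.
⟨x⟩ = 2.3700 and ⟨x²⟩ = 7.4181.
(Δx)² = 7.4181 − (2.3700)² = 1.8012.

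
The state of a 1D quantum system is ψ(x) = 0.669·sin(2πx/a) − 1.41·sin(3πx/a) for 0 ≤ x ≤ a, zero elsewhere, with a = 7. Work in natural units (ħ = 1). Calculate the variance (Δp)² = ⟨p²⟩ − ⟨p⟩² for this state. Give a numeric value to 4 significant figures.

1.628

Compute ⟨p⟩ and ⟨p²⟩ separately; (Δp)² = ⟨p²⟩ − ⟨p⟩².
d²/dx² sin(jπx/a) = −(jπ/a)²·sin(jπx/a); on 0 ≤ x ≤ a, ∫sin²(jπx/a) dx = a/2 and ∫sin(jπx/a)·sin(lπx/a) dx = 0 for j ≠ l, so only diagonal terms survive in ∫|ψ|² and ∫ψ·ψ″; ∫ψ·ψ′ dx = [ψ²/2] between the walls = 0.
Normalization: ∫|ψ|² dx = 8.5248.
⟨p⟩ = 0.0000 and ⟨p²⟩ = 1.6277.
(Δp)² = 1.6277 − (0.0000)² = 1.6277.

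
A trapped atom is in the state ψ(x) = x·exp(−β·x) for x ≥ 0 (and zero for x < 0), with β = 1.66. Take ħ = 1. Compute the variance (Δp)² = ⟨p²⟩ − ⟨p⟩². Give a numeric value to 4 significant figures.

Compute ⟨p⟩ and ⟨p²⟩ separately; (Δp)² = ⟨p²⟩ − ⟨p⟩².
Differentiate x·exp(−β·x) with the product rule; every integrand then reduces to terms xʲ·e^(−2βx) on [0, ∞), with ∫₀^∞ xʲ·e^(−2βx) dx = j!/(2β)^(j+1).
Normalization: ∫|ψ|² dx = 0.054653.
⟨p⟩ = 0.0000 and ⟨p²⟩ = 2.7556.
(Δp)² = 2.7556 − (0.0000)² = 2.7556.

2.756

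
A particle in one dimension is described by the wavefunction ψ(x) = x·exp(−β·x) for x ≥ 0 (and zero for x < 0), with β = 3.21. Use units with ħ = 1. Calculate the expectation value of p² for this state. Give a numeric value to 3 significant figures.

10.3

p² ψ = −ħ² d²ψ/dx²; ⟨p²⟩ = −ħ² ∫ ψ*·ψ'' dx / ∫|ψ|² dx.
Differentiate x·exp(−β·x) with the product rule; every integrand then reduces to terms xʲ·e^(−2βx) on [0, ∞), with ∫₀^∞ xʲ·e^(−2βx) dx = j!/(2β)^(j+1).
State is unnormalized: ∫|ψ|² dx = 0.0075583, and ∫ψ*·(−ħ² ψ'') dx = 0.077882, so ⟨p²⟩ = 0.077882 / 0.0075583.
⟨p²⟩ = 10.304.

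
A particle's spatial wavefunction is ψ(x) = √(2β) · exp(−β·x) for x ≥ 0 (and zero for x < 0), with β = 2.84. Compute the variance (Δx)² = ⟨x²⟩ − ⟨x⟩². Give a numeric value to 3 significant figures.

Compute ⟨x⟩ and ⟨x²⟩ separately, then (Δx)² = ⟨x²⟩ − ⟨x⟩².
Every integrand reduces to terms xʲ·e^(−2βx) on [0, ∞); use ∫₀^∞ xʲ·e^(−2βx) dx = j!/(2β)^(j+1).
⟨x⟩ = 0.17606 and ⟨x²⟩ = 0.061992.
(Δx)² = 0.061992 − (0.17606)² = 0.030996.

0.0310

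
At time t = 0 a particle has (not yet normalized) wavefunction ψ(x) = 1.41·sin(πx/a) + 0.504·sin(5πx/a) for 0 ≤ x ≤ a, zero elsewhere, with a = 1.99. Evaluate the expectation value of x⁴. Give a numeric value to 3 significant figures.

⟨x⁴⟩ = ∫ x⁴·|ψ|² dx / ∫|ψ|² dx (integrals over the domain).
On 0 ≤ x ≤ a (j ≠ l): ∫sin²(jπx/a) dx = a/2, ∫sin(jπx/a)·sin(lπx/a) dx = 0; diagonal moments ∫x·sin²(jπx/a) dx = a²/4, ∫x²·sin²(jπx/a) dx = a³·(1/6 − 1/(4j²π²)); cross terms ∫x·sin(jπx/a)·sin(lπx/a) dx = 0 for j + l even and −4jla²/(π²(j² − l²)²) for j + l odd, ∫x²·sin(jπx/a)·sin(lπx/a) dx = (−1)^(j+l)·4jla³/(π²(j² − l²)²); higher powers the same way via product-to-sum and parts.
State is unnormalized: ∫|ψ|² dx = 2.2309, and ∫ψ*·x⁴·ψ dx = 4.6107, so ⟨x⁴⟩ = 4.6107 / 2.2309.
⟨x⁴⟩ = 2.0667.

2.07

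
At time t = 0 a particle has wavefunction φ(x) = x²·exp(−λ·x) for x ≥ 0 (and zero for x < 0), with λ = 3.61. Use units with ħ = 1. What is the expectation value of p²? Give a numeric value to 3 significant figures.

p² φ = −ħ² d²φ/dx²; ⟨p²⟩ = −ħ² ∫ φ*·φ'' dx / ∫|φ|² dx.
Differentiate x²·exp(−λ·x) with the product rule; every integrand then reduces to terms xʲ·e^(−2λx) on [0, ∞), with ∫₀^∞ xʲ·e^(−2λx) dx = j!/(2λ)^(j+1).
State is unnormalized: ∫|φ|² dx = 0.0012233, and ∫φ*·(−ħ² φ'') dx = 0.0053140, so ⟨p²⟩ = 0.0053140 / 0.0012233.
⟨p²⟩ = 4.3440.

4.34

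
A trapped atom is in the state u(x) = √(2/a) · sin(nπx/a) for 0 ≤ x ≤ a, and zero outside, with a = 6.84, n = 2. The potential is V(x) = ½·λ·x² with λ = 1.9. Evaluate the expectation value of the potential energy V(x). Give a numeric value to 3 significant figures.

⟨V⟩ = ∫ V(x)·|u|² dx.
With sin²θ = (1 − cos2θ)/2 on 0 ≤ x ≤ a: ∫sin²(nπx/a) dx = a/2, ∫x·sin²(nπx/a) dx = a²/4, ∫x²·sin²(nπx/a) dx = a³·(1/6 − 1/(4n²π²)); higher powers xᵏ the same way, integrating xᵏ·cos(2nπx/a) by parts.
⟨V⟩ = 14.253.

14.3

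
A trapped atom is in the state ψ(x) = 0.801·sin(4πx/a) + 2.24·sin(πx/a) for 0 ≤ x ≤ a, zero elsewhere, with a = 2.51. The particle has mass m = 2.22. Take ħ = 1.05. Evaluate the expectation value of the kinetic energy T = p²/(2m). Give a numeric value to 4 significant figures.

1.051

T = −(ħ²/2m) d²/dx², so ⟨T⟩ = −(ħ²/2m) ∫ ψ*·ψ'' dx / ∫|ψ|² dx; with m = 2.22.
d²/dx² sin(jπx/a) = −(jπ/a)²·sin(jπx/a); on 0 ≤ x ≤ a, ∫sin²(jπx/a) dx = a/2 and ∫sin(jπx/a)·sin(lπx/a) dx = 0 for j ≠ l, so only diagonal terms survive in ∫|ψ|² and ∫ψ·ψ″; ∫ψ·ψ′ dx = [ψ²/2] between the walls = 0.
State is unnormalized: ∫|ψ|² dx = 7.1023, and ∫ψ*·(−ħ²/2m · ψ'') dx = 7.4612, so ⟨T⟩ = 7.4612 / 7.1023.
⟨T⟩ = 1.0505.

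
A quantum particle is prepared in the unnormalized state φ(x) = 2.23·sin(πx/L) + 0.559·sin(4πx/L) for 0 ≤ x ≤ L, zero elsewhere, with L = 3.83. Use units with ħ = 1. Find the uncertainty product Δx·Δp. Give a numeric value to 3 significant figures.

Δx = √(⟨x²⟩−⟨x⟩²), Δp = √(⟨p²⟩−⟨p⟩²).
On 0 ≤ x ≤ L (j ≠ l): ∫sin²(jπx/L) dx = L/2, ∫sin(jπx/L)·sin(lπx/L) dx = 0; diagonal moments ∫x·sin²(jπx/L) dx = L²/4, ∫x²·sin²(jπx/L) dx = L³·(1/6 − 1/(4j²π²)); cross terms ∫x·sin(jπx/L)·sin(lπx/L) dx = 0 for j + l even and −4jlL²/(π²(j² − l²)²) for j + l odd, ∫x²·sin(jπx/L)·sin(lπx/L) dx = (−1)^(j+l)·4jlL³/(π²(j² − l²)²); higher powers the same way via product-to-sum and parts. d²/dx² sin(jπx/L) = −(jπ/L)²·sin(jπx/L); on 0 ≤ x ≤ L, ∫sin²(jπx/L) dx = L/2 and ∫sin(jπx/L)·sin(lπx/L) dx = 0 for j ≠ l, so only diagonal terms survive in ∫|φ|² and ∫φ·φ″; ∫φ·φ′ dx = [φ²/2] between the walls = 0.
Normalization: ∫|φ|² dx = 10.122.
⟨x⟩ = 1.8890, ⟨x²⟩ = 4.0880 ⇒ Δx = 0.72096.
⟨p⟩ = 0.0000, ⟨p²⟩ = 1.2695 ⇒ Δp = 1.1267.
Δx·Δp = 0.81232.

0.812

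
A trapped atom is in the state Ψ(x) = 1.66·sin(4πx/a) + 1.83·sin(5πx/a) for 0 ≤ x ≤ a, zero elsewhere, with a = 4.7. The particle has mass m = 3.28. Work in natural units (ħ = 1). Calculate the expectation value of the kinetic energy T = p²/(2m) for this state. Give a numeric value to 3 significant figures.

T = −(ħ²/2m) d²/dx², so ⟨T⟩ = −(ħ²/2m) ∫ Ψ*·Ψ'' dx / ∫|Ψ|² dx; with m = 3.28.
d²/dx² sin(jπx/a) = −(jπ/a)²·sin(jπx/a); on 0 ≤ x ≤ a, ∫sin²(jπx/a) dx = a/2 and ∫sin(jπx/a)·sin(lπx/a) dx = 0 for j ≠ l, so only diagonal terms survive in ∫|Ψ|² and ∫Ψ·Ψ″; ∫Ψ·Ψ′ dx = [Ψ²/2] between the walls = 0.
State is unnormalized: ∫|Ψ|² dx = 14.346, and ∫Ψ*·(−ħ²/2m · Ψ'') dx = 20.457, so ⟨T⟩ = 20.457 / 14.346.
⟨T⟩ = 1.4260.

1.43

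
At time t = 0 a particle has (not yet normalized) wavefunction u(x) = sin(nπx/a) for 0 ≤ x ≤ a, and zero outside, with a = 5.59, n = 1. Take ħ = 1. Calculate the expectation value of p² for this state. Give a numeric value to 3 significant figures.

p² u = −ħ² d²u/dx²; ⟨p²⟩ = −ħ² ∫ u*·u'' dx / ∫|u|² dx.
d/dx sin(nπx/a) = (nπ/a)·cos(nπx/a) and d²/dx² sin(nπx/a) = −(nπ/a)²·sin(nπx/a); on 0 ≤ x ≤ a, ∫sin²(nπx/a) dx = a/2 and ∫sin(nπx/a)·cos(nπx/a) dx = 0.
State is unnormalized: ∫|u|² dx = 2.7950, and ∫u*·(−ħ² u'') dx = 0.88279, so ⟨p²⟩ = 0.88279 / 2.7950.
⟨p²⟩ = 0.31585.

0.316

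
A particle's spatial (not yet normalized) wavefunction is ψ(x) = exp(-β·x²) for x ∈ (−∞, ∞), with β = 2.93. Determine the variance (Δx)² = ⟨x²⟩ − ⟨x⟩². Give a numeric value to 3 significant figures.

0.0853

Compute ⟨x⟩ and ⟨x²⟩ separately, then (Δx)² = ⟨x²⟩ − ⟨x⟩².
Gaussian moments: ∫x^(2j)·e^(−2βx²) dx = (2j−1)!!/(4β)^j · √(π/(2β)), odd powers integrate to 0; here √(π/(2β)) = 0.73219.
Normalization: ∫|ψ|² dx = 0.73219.
⟨x⟩ = 0.0000 and ⟨x²⟩ = 0.085324.
(Δx)² = 0.085324 − (0.0000)² = 0.085324.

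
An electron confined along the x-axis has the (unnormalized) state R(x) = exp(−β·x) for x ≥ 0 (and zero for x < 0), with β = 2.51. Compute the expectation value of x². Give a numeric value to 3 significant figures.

0.0794

⟨x²⟩ = ∫ x²·|R|² dx / ∫|R|² dx (integrals over the domain).
Every integrand reduces to terms xʲ·e^(−2βx) on [0, ∞); use ∫₀^∞ xʲ·e^(−2βx) dx = j!/(2β)^(j+1).
State is unnormalized: ∫|R|² dx = 0.19920, and ∫R*·x²·R dx = 0.015810, so ⟨x²⟩ = 0.015810 / 0.19920.
⟨x²⟩ = 0.079364.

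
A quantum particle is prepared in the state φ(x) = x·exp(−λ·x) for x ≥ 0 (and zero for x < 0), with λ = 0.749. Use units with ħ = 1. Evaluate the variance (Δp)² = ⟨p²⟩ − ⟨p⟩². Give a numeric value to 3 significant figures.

Compute ⟨p⟩ and ⟨p²⟩ separately; (Δp)² = ⟨p²⟩ − ⟨p⟩².
Differentiate x·exp(−λ·x) with the product rule; every integrand then reduces to terms xʲ·e^(−2λx) on [0, ∞), with ∫₀^∞ xʲ·e^(−2λx) dx = j!/(2λ)^(j+1).
Normalization: ∫|φ|² dx = 0.59497.
⟨p⟩ = 0.0000 and ⟨p²⟩ = 0.56100.
(Δp)² = 0.56100 − (0.0000)² = 0.56100.

0.561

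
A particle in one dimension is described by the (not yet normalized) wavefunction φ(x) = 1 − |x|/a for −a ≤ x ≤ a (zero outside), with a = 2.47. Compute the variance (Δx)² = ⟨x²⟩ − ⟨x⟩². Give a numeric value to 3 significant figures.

Compute ⟨x⟩ and ⟨x²⟩ separately, then (Δx)² = ⟨x²⟩ − ⟨x⟩².
φ is even, so ∫ over [−a, a] = 2∫₀ᵃ with φ = 1 − x/a there: ∫₀ᵃ (1 − x/a)² dx = a/3, ∫₀ᵃ x²(1 − x/a)² dx = a³/30, ∫₀ᵃ x⁴(1 − x/a)² dx = a⁵/105.
Normalization: ∫|φ|² dx = 1.6467.
⟨x⟩ = 0.0000 and ⟨x²⟩ = 0.61009.
(Δx)² = 0.61009 − (0.0000)² = 0.61009.

0.610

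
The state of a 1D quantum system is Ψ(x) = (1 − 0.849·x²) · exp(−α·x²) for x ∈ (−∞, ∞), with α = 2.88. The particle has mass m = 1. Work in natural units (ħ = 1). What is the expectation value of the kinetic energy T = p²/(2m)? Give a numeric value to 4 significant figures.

T = −(ħ²/2m) d²/dx², so ⟨T⟩ = −(ħ²/2m) ∫ Ψ*·Ψ'' dx / ∫|Ψ|² dx; with m = 1.
Expand each integrand as polynomial × e^(−2αx²) and use ∫x^(2j)·e^(−2αx²) dx = (2j−1)!!/(4α)^j · √(π/(2α)), odd powers → 0; here √(π/(2α)) = 0.73852. Differentiate with the product rule, d/dx e^(−αx²) = −2αx·e^(−αx²).
State is unnormalized: ∫|Ψ|² dx = 0.64170, and ∫Ψ*·(−ħ²/2m · Ψ'') dx = 1.2607, so ⟨T⟩ = 1.2607 / 0.64170.
⟨T⟩ = 1.9646.

1.965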